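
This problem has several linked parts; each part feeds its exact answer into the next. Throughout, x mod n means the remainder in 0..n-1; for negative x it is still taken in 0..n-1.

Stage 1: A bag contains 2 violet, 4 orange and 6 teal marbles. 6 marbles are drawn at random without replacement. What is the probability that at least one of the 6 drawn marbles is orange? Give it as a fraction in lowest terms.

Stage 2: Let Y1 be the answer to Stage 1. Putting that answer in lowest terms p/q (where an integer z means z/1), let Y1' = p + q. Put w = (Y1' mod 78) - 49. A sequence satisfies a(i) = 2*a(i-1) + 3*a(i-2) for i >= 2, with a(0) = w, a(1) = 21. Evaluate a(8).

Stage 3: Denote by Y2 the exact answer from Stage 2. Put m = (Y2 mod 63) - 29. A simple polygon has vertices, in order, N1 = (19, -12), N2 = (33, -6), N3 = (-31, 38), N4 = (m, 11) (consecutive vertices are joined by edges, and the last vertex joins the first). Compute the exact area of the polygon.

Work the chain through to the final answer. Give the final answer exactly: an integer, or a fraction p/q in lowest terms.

Stage 1: total draws C(12,6) = 924; complement C(8,6) = 28; favorable 924 - 28 = 896; P = 32/33; answer 32/33
Stage 2: Y1 = 32/33; threaded value p + q = 65; w = 16; a(2) = 2*(21) + 3*(16) = 90; iterating: a(2)=90, a(3)=243, a(4)=756, a(5)=2241, a(6)=6750, a(7)=20223, a(8)=60696; answer 60696
Stage 3: Y2 = 60696; m = -2; cross terms: (19*-6 - 33*-12)=282, (33*38 - -31*-6)=1068, (-31*11 - -2*38)=-265, (-2*-12 - 19*11)=-185; twice the area = |900| = 900; area = 450; answer 450

450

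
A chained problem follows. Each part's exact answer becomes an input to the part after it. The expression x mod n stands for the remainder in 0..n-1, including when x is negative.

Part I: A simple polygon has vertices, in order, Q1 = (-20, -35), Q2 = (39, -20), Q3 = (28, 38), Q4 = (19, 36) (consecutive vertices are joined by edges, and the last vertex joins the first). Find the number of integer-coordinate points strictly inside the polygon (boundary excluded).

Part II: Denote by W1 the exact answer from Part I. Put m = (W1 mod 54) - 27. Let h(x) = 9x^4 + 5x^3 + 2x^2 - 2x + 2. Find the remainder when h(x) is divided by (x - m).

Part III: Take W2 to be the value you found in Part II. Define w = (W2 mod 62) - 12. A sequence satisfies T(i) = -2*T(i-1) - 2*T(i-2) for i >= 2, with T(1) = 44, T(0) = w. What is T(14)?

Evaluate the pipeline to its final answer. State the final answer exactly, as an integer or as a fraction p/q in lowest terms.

4864

Part I: cross terms: (-20*-20 - 39*-35)=1765, (39*38 - 28*-20)=2042, (28*36 - 19*38)=286, (19*-35 - -20*36)=55; twice the area = |4148| = 4148; area = 2074; boundary points = 1 + 1 + 1 + 1 = 4; strictly interior points = area - boundary/2 + 1 = 2073; answer 2073
Part II: W1 = 2073; m = -6; remainder = value at the root: 9*(-6)^4 + 5*(-6)^3 + 2*(-6)^2 - 2*(-6)^1 + 2 = (11664) + (-1080) + (72) + (12) + (2) = 10670; answer 10670
Part III: W2 = 10670; w = -6; T(2) = -2*(44) - 2*(-6) = -76; iterating: T(2)=-76, T(3)=64, T(4)=24, T(5)=-176, T(6)=304, T(7)=-256, T(8)=-96, T(9)=704, T(10)=-1216, T(11)=1024, T(12)=384, T(13)=-2816, T(14)=4864; answer 4864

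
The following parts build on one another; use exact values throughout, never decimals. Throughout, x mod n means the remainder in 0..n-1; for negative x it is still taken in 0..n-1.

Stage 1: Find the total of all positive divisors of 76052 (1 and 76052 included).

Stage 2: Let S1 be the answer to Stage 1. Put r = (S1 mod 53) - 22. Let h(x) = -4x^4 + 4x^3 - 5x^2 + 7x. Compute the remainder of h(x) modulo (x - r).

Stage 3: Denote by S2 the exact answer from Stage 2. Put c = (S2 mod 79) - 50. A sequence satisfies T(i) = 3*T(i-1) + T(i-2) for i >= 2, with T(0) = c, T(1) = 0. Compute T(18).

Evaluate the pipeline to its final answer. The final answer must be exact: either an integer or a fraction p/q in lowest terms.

-4223771267

Stage 1: 76052 = 2^2 * 19013; sigma = (1 + 2 + 4) * (1 + 19013) = 7 * 19014 = 133098; answer 133098
Stage 2: S1 = 133098; r = -7; remainder = value at the root: -4*(-7)^4 + 4*(-7)^3 - 5*(-7)^2 + 7*(-7)^1 = (-9604) + (-1372) + (-245) + (-49) = -11270; answer -11270
Stage 3: S2 = -11270; c = -23; T(2) = 3*(0) + 1*(-23) = -23; iterating: T(2)=-23, T(3)=-69, T(4)=-230, T(5)=-759, T(6)=-2507, T(7)=-8280, T(8)=-27347, T(9)=-90321, T(10)=-298310, T(11)=-985251, T(12)=-3254063, T(13)=-10747440, T(14)=-35496383, T(15)=-117236589, T(16)=-387206150, T(17)=-1278855039, T(18)=-4223771267; answer -4223771267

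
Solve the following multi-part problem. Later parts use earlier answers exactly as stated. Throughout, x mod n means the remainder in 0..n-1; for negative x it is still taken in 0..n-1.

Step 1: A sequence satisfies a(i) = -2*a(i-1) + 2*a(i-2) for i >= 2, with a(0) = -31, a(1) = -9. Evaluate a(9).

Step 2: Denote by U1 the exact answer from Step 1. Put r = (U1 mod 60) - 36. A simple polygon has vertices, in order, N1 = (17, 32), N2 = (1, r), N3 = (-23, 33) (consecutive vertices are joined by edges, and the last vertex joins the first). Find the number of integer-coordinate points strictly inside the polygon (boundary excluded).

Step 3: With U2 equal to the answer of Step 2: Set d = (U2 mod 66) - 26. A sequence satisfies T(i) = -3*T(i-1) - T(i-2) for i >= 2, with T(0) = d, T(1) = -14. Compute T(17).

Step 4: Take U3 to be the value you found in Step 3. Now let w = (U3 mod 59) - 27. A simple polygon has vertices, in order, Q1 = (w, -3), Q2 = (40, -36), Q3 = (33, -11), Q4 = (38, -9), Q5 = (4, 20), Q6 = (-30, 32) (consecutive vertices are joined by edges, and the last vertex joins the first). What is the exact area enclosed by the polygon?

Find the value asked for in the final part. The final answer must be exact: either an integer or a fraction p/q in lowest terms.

2535/2

Step 1: a(2) = -2*(-9) + 2*(-31) = -44; iterating: a(2)=-44, a(3)=70, a(4)=-228, a(5)=596, a(6)=-1648, a(7)=4488, a(8)=-12272, a(9)=33520; answer 33520
Step 2: U1 = 33520; r = 4; cross terms: (17*4 - 1*32)=36, (1*33 - -23*4)=125, (-23*32 - 17*33)=-1297; twice the area = |-1136| = 1136; area = 568; boundary points = 4 + 1 + 1 = 6; strictly interior points = area - boundary/2 + 1 = 566; answer 566
Step 3: U2 = 566; d = 12; T(2) = -3*(-14) - 1*(12) = 30; iterating: T(2)=30, T(3)=-76, T(4)=198, T(5)=-518, T(6)=1356, T(7)=-3550, T(8)=9294, T(9)=-24332, T(10)=63702, T(11)=-166774, T(12)=436620, T(13)=-1143086, T(14)=2992638, T(15)=-7834828, T(16)=20511846, T(17)=-53700710; answer -53700710
Step 4: U3 = -53700710; w = 1; cross terms: (1*-36 - 40*-3)=84, (40*-11 - 33*-36)=748, (33*-9 - 38*-11)=121, (38*20 - 4*-9)=796, (4*32 - -30*20)=728, (-30*-3 - 1*32)=58; twice the area = |2535| = 2535; area = 2535/2; answer 2535/2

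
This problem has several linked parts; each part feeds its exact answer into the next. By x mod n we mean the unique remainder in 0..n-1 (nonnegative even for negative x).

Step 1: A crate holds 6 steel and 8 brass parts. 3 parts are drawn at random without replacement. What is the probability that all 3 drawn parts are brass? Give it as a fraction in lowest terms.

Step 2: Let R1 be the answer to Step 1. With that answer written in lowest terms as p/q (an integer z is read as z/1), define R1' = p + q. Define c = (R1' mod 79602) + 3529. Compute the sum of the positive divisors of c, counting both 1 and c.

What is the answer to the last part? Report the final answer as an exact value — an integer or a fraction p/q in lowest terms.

6660

Step 1: total draws C(14,3) = 364; favorable C(8,3) = 56; P = 2/13; answer 2/13
Step 2: R1 = 2/13; threaded value p + q = 15; c = 3544; 3544 = 2^3 * 443; sigma = (1 + 2 + 4 + 8) * (1 + 443) = 15 * 444 = 6660; answer 6660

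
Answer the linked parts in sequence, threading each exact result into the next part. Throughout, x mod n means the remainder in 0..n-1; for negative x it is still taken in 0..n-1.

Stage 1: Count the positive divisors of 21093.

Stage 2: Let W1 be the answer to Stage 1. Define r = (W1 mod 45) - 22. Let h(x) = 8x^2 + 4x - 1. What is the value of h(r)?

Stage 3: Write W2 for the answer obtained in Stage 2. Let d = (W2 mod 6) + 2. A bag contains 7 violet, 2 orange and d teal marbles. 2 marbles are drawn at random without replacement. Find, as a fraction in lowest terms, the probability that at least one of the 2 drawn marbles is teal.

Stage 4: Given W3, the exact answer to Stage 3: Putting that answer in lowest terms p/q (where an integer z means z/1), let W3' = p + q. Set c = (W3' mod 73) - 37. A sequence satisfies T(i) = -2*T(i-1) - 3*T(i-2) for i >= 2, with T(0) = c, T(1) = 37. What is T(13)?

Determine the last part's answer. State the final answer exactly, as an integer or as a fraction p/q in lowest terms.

22753

Stage 1: 21093 = 3 * 79 * 89; number of divisors = (1+1) * (1+1) * (1+1) = 8; answer 8
Stage 2: W1 = 8; r = -14; 8*(-14)^2 + 4*(-14)^1 - 1 = (1568) + (-56) + (-1) = 1511; answer 1511
Stage 3: W2 = 1511; d = 7; total draws C(16,2) = 120; complement C(9,2) = 36; favorable 120 - 36 = 84; P = 7/10; answer 7/10
Stage 4: W3 = 7/10; threaded value p + q = 17; c = -20; T(2) = -2*(37) - 3*(-20) = -14; iterating: T(2)=-14, T(3)=-83, T(4)=208, T(5)=-167, T(6)=-290, T(7)=1081, T(8)=-1292, T(9)=-659, T(10)=5194, T(11)=-8411, T(12)=1240, T(13)=22753; answer 22753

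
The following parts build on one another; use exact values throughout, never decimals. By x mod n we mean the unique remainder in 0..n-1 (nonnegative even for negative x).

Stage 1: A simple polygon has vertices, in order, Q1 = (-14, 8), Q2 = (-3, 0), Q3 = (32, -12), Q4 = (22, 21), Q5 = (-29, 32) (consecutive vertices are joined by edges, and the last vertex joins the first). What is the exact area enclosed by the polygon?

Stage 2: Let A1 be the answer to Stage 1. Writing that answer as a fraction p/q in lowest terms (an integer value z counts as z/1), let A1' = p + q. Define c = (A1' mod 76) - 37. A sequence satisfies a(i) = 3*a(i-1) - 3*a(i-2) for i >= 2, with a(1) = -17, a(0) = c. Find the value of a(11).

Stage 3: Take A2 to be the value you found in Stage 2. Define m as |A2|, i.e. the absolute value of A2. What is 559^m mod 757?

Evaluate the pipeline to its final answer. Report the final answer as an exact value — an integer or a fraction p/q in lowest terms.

Stage 1: cross terms: (-14*0 - -3*8)=24, (-3*-12 - 32*0)=36, (32*21 - 22*-12)=936, (22*32 - -29*21)=1313, (-29*8 - -14*32)=216; twice the area = |2525| = 2525; area = 2525/2; answer 2525/2
Stage 2: A1 = 2525/2; threaded value p + q = 2527; c = -18; a(2) = 3*(-17) - 3*(-18) = 3; iterating: a(2)=3, a(3)=60, a(4)=171, a(5)=333, a(6)=486, a(7)=459, a(8)=-81, a(9)=-1620, a(10)=-4617, a(11)=-8991; answer -8991
Stage 3: A2 = -8991; m = 8991; squarings mod 757: 559^1=559, 559^2=597, 559^4=619, 559^8=119, 559^16=535, 559^32=79, 559^64=185, 559^128=160, 559^256=619, 559^512=119, 559^1024=535, 559^2048=79, 559^4096=185, 559^8192=160; 559^8991 = 559^1 * 559^2 * 559^4 * 559^8 * 559^16 * 559^256 * 559^512 * 559^8192 = 643 (mod 757); answer 643

643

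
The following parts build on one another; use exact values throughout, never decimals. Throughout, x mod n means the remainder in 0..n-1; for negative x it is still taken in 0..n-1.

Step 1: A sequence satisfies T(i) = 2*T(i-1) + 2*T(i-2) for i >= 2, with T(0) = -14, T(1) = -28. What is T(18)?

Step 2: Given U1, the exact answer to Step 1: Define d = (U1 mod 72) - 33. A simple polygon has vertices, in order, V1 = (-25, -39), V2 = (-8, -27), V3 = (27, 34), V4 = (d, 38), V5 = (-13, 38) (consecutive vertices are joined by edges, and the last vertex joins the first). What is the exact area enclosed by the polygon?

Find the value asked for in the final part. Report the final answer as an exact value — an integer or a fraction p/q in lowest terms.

3825/2

Step 1: T(2) = 2*(-28) + 2*(-14) = -84; iterating: T(2)=-84, T(3)=-224, T(4)=-616, T(5)=-1680, T(6)=-4592, T(7)=-12544, T(8)=-34272, T(9)=-93632, T(10)=-255808, T(11)=-698880, T(12)=-1909376, T(13)=-5216512, T(14)=-14251776, T(15)=-38936576, T(16)=-106376704, T(17)=-290626560, T(18)=-794006528; answer -794006528
Step 2: U1 = -794006528; d = 7; cross terms: (-25*-27 - -8*-39)=363, (-8*34 - 27*-27)=457, (27*38 - 7*34)=788, (7*38 - -13*38)=760, (-13*-39 - -25*38)=1457; twice the area = |3825| = 3825; area = 3825/2; answer 3825/2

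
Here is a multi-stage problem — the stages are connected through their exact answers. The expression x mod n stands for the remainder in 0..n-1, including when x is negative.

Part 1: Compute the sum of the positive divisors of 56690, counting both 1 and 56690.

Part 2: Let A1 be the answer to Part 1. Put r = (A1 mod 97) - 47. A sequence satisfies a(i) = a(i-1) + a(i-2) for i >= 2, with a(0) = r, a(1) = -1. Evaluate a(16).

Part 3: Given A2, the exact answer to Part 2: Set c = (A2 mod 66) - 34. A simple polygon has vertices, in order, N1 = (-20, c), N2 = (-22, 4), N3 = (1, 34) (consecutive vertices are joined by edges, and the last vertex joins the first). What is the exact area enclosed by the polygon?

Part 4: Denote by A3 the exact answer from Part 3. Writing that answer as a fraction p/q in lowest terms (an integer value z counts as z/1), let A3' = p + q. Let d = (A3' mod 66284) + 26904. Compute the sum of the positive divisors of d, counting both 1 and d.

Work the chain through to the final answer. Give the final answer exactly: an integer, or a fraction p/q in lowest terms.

32448

Part 1: 56690 = 2 * 5 * 5669; sigma = (1 + 2) * (1 + 5) * (1 + 5669) = 3 * 6 * 5670 = 102060; answer 102060
Part 2: A1 = 102060; r = -31; a(2) = 1*(-1) + 1*(-31) = -32; iterating: a(2)=-32, a(3)=-33, a(4)=-65, a(5)=-98, a(6)=-163, a(7)=-261, a(8)=-424, a(9)=-685, a(10)=-1109, a(11)=-1794, a(12)=-2903, a(13)=-4697, a(14)=-7600, a(15)=-12297, a(16)=-19897; answer -19897
Part 3: A2 = -19897; c = 1; cross terms: (-20*4 - -22*1)=-58, (-22*34 - 1*4)=-752, (1*1 - -20*34)=681; twice the area = |-129| = 129; area = 129/2; answer 129/2
Part 4: A3 = 129/2; threaded value p + q = 131; d = 27035; 27035 = 5 * 5407; sigma = (1 + 5) * (1 + 5407) = 6 * 5408 = 32448; answer 32448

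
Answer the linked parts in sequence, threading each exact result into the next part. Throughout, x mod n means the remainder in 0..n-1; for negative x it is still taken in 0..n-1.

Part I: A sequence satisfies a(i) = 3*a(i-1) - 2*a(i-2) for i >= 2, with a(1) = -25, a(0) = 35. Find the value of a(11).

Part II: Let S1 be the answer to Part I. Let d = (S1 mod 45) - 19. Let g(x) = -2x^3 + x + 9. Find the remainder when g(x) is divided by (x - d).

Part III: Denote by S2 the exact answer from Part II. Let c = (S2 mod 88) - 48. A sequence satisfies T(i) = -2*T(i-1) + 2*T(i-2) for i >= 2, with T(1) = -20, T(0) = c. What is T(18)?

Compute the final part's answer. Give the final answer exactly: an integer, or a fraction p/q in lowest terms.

-192686080

Part I: a(2) = 3*(-25) - 2*(35) = -145; iterating: a(2)=-145, a(3)=-385, a(4)=-865, a(5)=-1825, a(6)=-3745, a(7)=-7585, a(8)=-15265, a(9)=-30625, a(10)=-61345, a(11)=-122785; answer -122785
Part II: S1 = -122785; d = 1; remainder = value at the root: -2*(1)^3 + 1*(1)^1 + 9 = (-2) + (1) + (9) = 8; answer 8
Part III: S2 = 8; c = -40; T(2) = -2*(-20) + 2*(-40) = -40; iterating: T(2)=-40, T(3)=40, T(4)=-160, T(5)=400, T(6)=-1120, T(7)=3040, T(8)=-8320, T(9)=22720, T(10)=-62080, T(11)=169600, T(12)=-463360, T(13)=1265920, T(14)=-3458560, T(15)=9448960, T(16)=-25815040, T(17)=70528000, T(18)=-192686080; answer -192686080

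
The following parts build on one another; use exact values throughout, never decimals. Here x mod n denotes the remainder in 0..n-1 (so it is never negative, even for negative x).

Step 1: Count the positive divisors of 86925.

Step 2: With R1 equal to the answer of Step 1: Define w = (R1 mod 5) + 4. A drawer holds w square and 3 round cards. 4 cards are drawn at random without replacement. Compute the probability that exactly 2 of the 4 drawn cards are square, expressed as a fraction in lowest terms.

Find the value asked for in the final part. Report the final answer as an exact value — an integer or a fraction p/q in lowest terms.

Step 1: 86925 = 3 * 5^2 * 19 * 61; number of divisors = (1+1) * (2+1) * (1+1) * (1+1) = 24; answer 24
Step 2: R1 = 24; w = 8; total draws C(11,4) = 330; favorable C(8,2)*C(3,2) = 84; P = 14/55; answer 14/55

14/55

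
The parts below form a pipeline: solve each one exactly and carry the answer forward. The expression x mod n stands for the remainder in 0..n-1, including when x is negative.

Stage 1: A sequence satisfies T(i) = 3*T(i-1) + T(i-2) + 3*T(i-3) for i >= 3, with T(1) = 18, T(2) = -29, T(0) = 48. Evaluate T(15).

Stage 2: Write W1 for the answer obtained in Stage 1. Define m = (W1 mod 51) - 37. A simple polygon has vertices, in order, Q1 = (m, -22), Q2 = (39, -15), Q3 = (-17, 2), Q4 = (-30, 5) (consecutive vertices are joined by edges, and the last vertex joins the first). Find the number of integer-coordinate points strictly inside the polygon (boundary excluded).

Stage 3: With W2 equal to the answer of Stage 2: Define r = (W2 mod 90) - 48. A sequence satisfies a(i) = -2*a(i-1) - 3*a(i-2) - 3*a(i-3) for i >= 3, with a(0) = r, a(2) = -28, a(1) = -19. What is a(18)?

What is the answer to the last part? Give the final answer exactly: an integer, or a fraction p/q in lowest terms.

-46231

Stage 1: T(3) = 3*(-29) + 1*(18) + 3*(48) = 75; iterating: T(3)=75, T(4)=250, T(5)=738, T(6)=2689, T(7)=9555, T(8)=33568, T(9)=118326, T(10)=417211, T(11)=1470663, T(12)=5184178, T(13)=18274830, T(14)=64420657, T(15)=227089335; answer 227089335
Stage 2: W1 = 227089335; m = -34; cross terms: (-34*-15 - 39*-22)=1368, (39*2 - -17*-15)=-177, (-17*5 - -30*2)=-25, (-30*-22 - -34*5)=830; twice the area = |1996| = 1996; area = 998; boundary points = 1 + 1 + 1 + 1 = 4; strictly interior points = area - boundary/2 + 1 = 997; answer 997
Stage 3: W2 = 997; r = -41; a(3) = -2*(-28) - 3*(-19) - 3*(-41) = 236; iterating: a(3)=236, a(4)=-331, a(5)=38, a(6)=209, a(7)=461, a(8)=-1663, a(9)=1316, a(10)=974, a(11)=-907, a(12)=-5056, a(13)=9911, a(14)=-1933, a(15)=-10699, a(16)=-2536, a(17)=42968, a(18)=-46231; answer -46231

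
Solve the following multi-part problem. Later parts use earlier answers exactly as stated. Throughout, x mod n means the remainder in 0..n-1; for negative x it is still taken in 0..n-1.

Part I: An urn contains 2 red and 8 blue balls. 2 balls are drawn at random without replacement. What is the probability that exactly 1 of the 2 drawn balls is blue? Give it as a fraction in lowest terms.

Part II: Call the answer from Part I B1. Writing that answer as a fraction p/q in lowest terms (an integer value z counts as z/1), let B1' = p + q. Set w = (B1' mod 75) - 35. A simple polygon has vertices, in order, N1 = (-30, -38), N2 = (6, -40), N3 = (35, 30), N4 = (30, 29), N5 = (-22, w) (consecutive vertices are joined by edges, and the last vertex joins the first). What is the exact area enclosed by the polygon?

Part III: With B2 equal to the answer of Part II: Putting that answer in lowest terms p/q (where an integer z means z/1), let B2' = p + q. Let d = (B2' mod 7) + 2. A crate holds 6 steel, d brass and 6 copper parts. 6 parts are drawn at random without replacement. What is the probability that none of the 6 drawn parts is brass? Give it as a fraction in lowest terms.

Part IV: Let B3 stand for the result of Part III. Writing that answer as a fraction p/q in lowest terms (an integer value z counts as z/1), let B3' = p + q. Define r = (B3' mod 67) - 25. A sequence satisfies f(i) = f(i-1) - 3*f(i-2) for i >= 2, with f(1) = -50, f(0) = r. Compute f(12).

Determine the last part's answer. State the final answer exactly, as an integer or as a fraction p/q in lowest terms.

-7241

Part I: total draws C(10,2) = 45; favorable C(8,1)*C(2,1) = 16; P = 16/45; answer 16/45
Part II: B1 = 16/45; threaded value p + q = 61; w = 26; cross terms: (-30*-40 - 6*-38)=1428, (6*30 - 35*-40)=1580, (35*29 - 30*30)=115, (30*26 - -22*29)=1418, (-22*-38 - -30*26)=1616; twice the area = |6157| = 6157; area = 6157/2; answer 6157/2
Part III: B2 = 6157/2; threaded value p + q = 6159; d = 8; total draws C(20,6) = 38760; favorable C(12,6) = 924; P = 77/3230; answer 77/3230
Part IV: B3 = 77/3230; threaded value p + q = 3307; r = -1; f(2) = 1*(-50) - 3*(-1) = -47; iterating: f(2)=-47, f(3)=103, f(4)=244, f(5)=-65, f(6)=-797, f(7)=-602, f(8)=1789, f(9)=3595, f(10)=-1772, f(11)=-12557, f(12)=-7241; answer -7241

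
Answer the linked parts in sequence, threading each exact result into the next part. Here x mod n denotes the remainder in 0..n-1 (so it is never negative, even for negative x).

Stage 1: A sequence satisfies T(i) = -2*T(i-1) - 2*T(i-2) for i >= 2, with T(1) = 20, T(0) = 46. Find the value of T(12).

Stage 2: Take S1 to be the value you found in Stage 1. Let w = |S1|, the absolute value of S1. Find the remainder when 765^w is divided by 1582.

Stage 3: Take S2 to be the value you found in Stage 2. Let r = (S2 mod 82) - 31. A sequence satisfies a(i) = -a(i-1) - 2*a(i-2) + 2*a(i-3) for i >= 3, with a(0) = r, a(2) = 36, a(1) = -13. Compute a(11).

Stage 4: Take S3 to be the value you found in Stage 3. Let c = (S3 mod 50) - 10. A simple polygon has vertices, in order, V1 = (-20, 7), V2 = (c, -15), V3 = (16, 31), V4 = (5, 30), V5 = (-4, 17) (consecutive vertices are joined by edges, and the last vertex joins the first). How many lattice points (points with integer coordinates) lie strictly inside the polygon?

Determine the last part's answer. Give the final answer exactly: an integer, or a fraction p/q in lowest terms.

1144

Stage 1: T(2) = -2*(20) - 2*(46) = -132; iterating: T(2)=-132, T(3)=224, T(4)=-184, T(5)=-80, T(6)=528, T(7)=-896, T(8)=736, T(9)=320, T(10)=-2112, T(11)=3584, T(12)=-2944; answer -2944
Stage 2: S1 = -2944; w = 2944; squarings mod 1582: 765^1=765, 765^2=1467, 765^4=569, 765^8=1033, 765^16=821, 765^32=109, 765^64=807, 765^128=1047, 765^256=1465, 765^512=1033, 765^1024=821, 765^2048=109; 765^2944 = 765^128 * 765^256 * 765^512 * 765^2048 = 1465 (mod 1582); answer 1465
Stage 3: S2 = 1465; r = 40; a(3) = -1*(36) - 2*(-13) + 2*(40) = 70; iterating: a(3)=70, a(4)=-168, a(5)=100, a(6)=376, a(7)=-912, a(8)=360, a(9)=2216, a(10)=-4760, a(11)=1048; answer 1048
Stage 4: S3 = 1048; c = 38; cross terms: (-20*-15 - 38*7)=34, (38*31 - 16*-15)=1418, (16*30 - 5*31)=325, (5*17 - -4*30)=205, (-4*7 - -20*17)=312; twice the area = |2294| = 2294; area = 1147; boundary points = 2 + 2 + 1 + 1 + 2 = 8; strictly interior points = area - boundary/2 + 1 = 1144; answer 1144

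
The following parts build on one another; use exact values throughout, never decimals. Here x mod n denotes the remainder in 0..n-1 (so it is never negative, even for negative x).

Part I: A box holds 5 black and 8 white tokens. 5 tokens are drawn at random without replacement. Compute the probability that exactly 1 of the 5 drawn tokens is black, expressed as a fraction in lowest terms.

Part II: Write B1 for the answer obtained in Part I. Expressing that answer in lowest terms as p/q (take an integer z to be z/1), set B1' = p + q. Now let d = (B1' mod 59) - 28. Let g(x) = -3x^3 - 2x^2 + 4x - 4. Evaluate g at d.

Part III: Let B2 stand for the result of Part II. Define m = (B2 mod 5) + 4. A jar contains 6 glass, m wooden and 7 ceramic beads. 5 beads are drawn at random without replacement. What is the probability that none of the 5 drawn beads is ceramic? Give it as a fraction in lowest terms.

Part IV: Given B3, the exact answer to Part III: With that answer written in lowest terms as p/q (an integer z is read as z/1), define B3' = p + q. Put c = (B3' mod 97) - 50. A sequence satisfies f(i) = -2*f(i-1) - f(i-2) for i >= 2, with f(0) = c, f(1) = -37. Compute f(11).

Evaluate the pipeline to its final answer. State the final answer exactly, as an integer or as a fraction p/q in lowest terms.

-547

Part I: total draws C(13,5) = 1287; favorable C(5,1)*C(8,4) = 350; P = 350/1287; answer 350/1287
Part II: B1 = 350/1287; threaded value p + q = 1637; d = 16; -3*(16)^3 - 2*(16)^2 + 4*(16)^1 - 4 = (-12288) + (-512) + (64) + (-4) = -12740; answer -12740
Part III: B2 = -12740; m = 4; total draws C(17,5) = 6188; favorable C(10,5) = 252; P = 9/221; answer 9/221
Part IV: B3 = 9/221; threaded value p + q = 230; c = -14; f(2) = -2*(-37) - 1*(-14) = 88; iterating: f(2)=88, f(3)=-139, f(4)=190, f(5)=-241, f(6)=292, f(7)=-343, f(8)=394, f(9)=-445, f(10)=496, f(11)=-547; answer -547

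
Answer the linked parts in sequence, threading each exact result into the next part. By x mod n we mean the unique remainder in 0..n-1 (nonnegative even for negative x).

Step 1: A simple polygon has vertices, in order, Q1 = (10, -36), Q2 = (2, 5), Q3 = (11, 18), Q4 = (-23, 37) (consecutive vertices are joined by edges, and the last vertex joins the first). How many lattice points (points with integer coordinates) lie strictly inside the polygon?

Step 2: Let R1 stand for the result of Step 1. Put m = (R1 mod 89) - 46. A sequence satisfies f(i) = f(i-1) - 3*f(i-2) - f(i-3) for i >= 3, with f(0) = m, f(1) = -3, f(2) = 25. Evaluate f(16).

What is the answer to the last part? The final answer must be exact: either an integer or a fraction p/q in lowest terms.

Step 1: cross terms: (10*5 - 2*-36)=122, (2*18 - 11*5)=-19, (11*37 - -23*18)=821, (-23*-36 - 10*37)=458; twice the area = |1382| = 1382; area = 691; boundary points = 1 + 1 + 1 + 1 = 4; strictly interior points = area - boundary/2 + 1 = 690; answer 690
Step 2: R1 = 690; m = 21; f(3) = 1*(25) - 3*(-3) - 1*(21) = 13; iterating: f(3)=13, f(4)=-59, f(5)=-123, f(6)=41, f(7)=469, f(8)=469, f(9)=-979, f(10)=-2855, f(11)=-387, f(12)=9157, f(13)=13173, f(14)=-13911, f(15)=-62587, f(16)=-34027; answer -34027

-34027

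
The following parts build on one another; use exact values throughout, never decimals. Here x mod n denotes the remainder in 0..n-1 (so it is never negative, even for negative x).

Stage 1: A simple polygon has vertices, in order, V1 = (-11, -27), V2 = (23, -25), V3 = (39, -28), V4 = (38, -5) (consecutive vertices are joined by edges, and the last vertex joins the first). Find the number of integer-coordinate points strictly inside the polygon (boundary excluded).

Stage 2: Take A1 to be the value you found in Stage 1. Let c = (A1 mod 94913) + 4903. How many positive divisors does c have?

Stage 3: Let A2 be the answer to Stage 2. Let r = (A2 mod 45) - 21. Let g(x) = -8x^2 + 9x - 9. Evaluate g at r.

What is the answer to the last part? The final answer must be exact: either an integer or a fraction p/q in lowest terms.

-1944

Stage 1: cross terms: (-11*-25 - 23*-27)=896, (23*-28 - 39*-25)=331, (39*-5 - 38*-28)=869, (38*-27 - -11*-5)=-1081; twice the area = |1015| = 1015; area = 1015/2; boundary points = 2 + 1 + 1 + 1 = 5; strictly interior points = area - boundary/2 + 1 = 506; answer 506
Stage 2: A1 = 506; c = 5409; 5409 = 3^2 * 601; number of divisors = (2+1) * (1+1) = 6; answer 6
Stage 3: A2 = 6; r = -15; -8*(-15)^2 + 9*(-15)^1 - 9 = (-1800) + (-135) + (-9) = -1944; answer -1944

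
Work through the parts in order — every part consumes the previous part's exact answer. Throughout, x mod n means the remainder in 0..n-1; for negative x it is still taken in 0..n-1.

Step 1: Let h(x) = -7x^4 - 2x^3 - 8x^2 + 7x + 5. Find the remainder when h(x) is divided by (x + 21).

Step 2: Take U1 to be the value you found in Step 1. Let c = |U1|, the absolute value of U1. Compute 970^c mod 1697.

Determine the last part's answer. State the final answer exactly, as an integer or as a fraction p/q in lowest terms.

Step 1: remainder = value at the root: -7*(-21)^4 - 2*(-21)^3 - 8*(-21)^2 + 7*(-21)^1 + 5 = (-1361367) + (18522) + (-3528) + (-147) + (5) = -1346515; answer -1346515
Step 2: U1 = -1346515; c = 1346515; squarings mod 1697: 970^1=970, 970^2=762, 970^4=270, 970^8=1626, 970^16=1647, 970^32=803, 970^64=1646, 970^128=904, 970^256=959, 970^512=1604, 970^1024=164, 970^2048=1441, 970^4096=1050, 970^8192=1147, 970^16384=434, 970^32768=1686, 970^65536=121, 970^131072=1065, 970^262144=629, 970^524288=240, 970^1048576=1599; 970^1346515 = 970^1 * 970^2 * 970^16 * 970^64 * 970^128 * 970^256 * 970^512 * 970^2048 * 970^32768 * 970^262144 * 970^1048576 = 387 (mod 1697); answer 387

387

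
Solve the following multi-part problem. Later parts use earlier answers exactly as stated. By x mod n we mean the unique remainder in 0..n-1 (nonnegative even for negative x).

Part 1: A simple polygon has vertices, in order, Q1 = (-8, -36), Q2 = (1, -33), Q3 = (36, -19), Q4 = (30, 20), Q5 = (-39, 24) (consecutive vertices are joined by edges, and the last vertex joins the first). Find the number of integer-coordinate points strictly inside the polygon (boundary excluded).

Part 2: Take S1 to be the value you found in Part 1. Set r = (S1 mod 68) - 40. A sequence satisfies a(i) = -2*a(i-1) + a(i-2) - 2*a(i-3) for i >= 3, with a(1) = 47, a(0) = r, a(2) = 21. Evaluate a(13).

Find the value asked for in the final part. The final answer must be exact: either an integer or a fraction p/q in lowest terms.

Part 1: cross terms: (-8*-33 - 1*-36)=300, (1*-19 - 36*-33)=1169, (36*20 - 30*-19)=1290, (30*24 - -39*20)=1500, (-39*-36 - -8*24)=1596; twice the area = |5855| = 5855; area = 5855/2; boundary points = 3 + 7 + 3 + 1 + 1 = 15; strictly interior points = area - boundary/2 + 1 = 2921; answer 2921
Part 2: S1 = 2921; r = 25; a(3) = -2*(21) + 1*(47) - 2*(25) = -45; iterating: a(3)=-45, a(4)=17, a(5)=-121, a(6)=349, a(7)=-853, a(8)=2297, a(9)=-6145, a(10)=16293, a(11)=-43325, a(12)=115233, a(13)=-306377; answer -306377

-306377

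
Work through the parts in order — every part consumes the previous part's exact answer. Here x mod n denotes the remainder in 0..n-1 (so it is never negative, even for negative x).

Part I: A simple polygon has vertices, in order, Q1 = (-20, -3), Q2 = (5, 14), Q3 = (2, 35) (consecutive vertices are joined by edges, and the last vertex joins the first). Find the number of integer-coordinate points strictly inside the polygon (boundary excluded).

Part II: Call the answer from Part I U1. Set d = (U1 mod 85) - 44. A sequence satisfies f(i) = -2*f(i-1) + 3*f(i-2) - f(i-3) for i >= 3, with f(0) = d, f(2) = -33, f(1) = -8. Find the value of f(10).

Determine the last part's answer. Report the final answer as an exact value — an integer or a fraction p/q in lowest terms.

-166991

Part I: cross terms: (-20*14 - 5*-3)=-265, (5*35 - 2*14)=147, (2*-3 - -20*35)=694; twice the area = |576| = 576; area = 288; boundary points = 1 + 3 + 2 = 6; strictly interior points = area - boundary/2 + 1 = 286; answer 286
Part II: U1 = 286; d = -13; f(3) = -2*(-33) + 3*(-8) - 1*(-13) = 55; iterating: f(3)=55, f(4)=-201, f(5)=600, f(6)=-1858, f(7)=5717, f(8)=-17608, f(9)=54225, f(10)=-166991; answer -166991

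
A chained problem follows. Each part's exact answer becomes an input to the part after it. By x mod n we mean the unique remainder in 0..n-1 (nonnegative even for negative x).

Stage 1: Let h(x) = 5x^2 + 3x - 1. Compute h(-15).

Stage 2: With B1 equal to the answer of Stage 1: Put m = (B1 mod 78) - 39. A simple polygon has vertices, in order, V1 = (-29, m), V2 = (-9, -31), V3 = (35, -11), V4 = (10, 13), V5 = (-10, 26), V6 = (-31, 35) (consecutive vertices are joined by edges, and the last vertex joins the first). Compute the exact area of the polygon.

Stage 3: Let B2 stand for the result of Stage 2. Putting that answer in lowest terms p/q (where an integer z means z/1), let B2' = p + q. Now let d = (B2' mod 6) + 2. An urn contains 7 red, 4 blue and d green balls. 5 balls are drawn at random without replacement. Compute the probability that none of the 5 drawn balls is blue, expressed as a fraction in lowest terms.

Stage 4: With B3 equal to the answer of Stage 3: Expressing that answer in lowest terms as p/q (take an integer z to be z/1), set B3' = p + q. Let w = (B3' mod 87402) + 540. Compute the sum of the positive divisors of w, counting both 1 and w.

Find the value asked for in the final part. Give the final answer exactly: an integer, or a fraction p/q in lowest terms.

Stage 1: 5*(-15)^2 + 3*(-15)^1 - 1 = (1125) + (-45) + (-1) = 1079; answer 1079
Stage 2: B1 = 1079; m = 26; cross terms: (-29*-31 - -9*26)=1133, (-9*-11 - 35*-31)=1184, (35*13 - 10*-11)=565, (10*26 - -10*13)=390, (-10*35 - -31*26)=456, (-31*26 - -29*35)=209; twice the area = |3937| = 3937; area = 3937/2; answer 3937/2
Stage 3: B2 = 3937/2; threaded value p + q = 3939; d = 5; total draws C(16,5) = 4368; favorable C(12,5) = 792; P = 33/182; answer 33/182
Stage 4: B3 = 33/182; threaded value p + q = 215; w = 755; 755 = 5 * 151; sigma = (1 + 5) * (1 + 151) = 6 * 152 = 912; answer 912

912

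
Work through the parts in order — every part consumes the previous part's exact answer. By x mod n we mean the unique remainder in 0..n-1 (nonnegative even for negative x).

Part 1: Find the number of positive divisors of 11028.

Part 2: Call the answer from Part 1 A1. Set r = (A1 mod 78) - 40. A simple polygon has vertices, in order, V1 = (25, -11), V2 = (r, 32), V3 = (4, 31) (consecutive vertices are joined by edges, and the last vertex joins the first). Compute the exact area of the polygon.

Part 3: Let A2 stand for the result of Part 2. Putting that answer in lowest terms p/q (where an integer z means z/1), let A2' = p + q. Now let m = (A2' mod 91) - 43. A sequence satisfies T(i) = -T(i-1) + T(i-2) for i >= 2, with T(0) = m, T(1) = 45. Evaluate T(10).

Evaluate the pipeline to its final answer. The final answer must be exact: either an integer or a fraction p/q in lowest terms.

Part 1: 11028 = 2^2 * 3 * 919; number of divisors = (2+1) * (1+1) * (1+1) = 12; answer 12
Part 2: A1 = 12; r = -28; cross terms: (25*32 - -28*-11)=492, (-28*31 - 4*32)=-996, (4*-11 - 25*31)=-819; twice the area = |-1323| = 1323; area = 1323/2; answer 1323/2
Part 3: A2 = 1323/2; threaded value p + q = 1325; m = 8; T(2) = -1*(45) + 1*(8) = -37; iterating: T(2)=-37, T(3)=82, T(4)=-119, T(5)=201, T(6)=-320, T(7)=521, T(8)=-841, T(9)=1362, T(10)=-2203; answer -2203

-2203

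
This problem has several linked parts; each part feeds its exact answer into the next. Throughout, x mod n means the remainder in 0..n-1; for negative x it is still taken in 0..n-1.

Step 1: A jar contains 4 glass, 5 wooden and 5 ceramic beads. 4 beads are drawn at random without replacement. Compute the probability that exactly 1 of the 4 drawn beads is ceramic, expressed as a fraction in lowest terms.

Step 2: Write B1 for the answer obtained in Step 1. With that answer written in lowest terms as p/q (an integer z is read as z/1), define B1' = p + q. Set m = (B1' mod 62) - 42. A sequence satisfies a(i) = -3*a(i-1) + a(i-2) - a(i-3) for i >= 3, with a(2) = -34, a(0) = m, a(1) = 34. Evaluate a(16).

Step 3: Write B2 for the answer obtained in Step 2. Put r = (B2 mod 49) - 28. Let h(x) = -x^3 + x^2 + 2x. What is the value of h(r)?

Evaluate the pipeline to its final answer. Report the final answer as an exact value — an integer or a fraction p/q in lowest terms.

Step 1: total draws C(14,4) = 1001; favorable C(5,1)*C(9,3) = 420; P = 60/143; answer 60/143
Step 2: B1 = 60/143; threaded value p + q = 203; m = -25; a(3) = -3*(-34) + 1*(34) - 1*(-25) = 161; iterating: a(3)=161, a(4)=-551, a(5)=1848, a(6)=-6256, a(7)=21167, a(8)=-71605, a(9)=242238, a(10)=-819486, a(11)=2772301, a(12)=-9378627, a(13)=31727668, a(14)=-107333932, a(15)=363108091, a(16)=-1228385873; answer -1228385873
Step 3: B2 = -1228385873; r = -1; -1*(-1)^3 + 1*(-1)^2 + 2*(-1)^1 = (1) + (1) + (-2) = 0; answer 0

0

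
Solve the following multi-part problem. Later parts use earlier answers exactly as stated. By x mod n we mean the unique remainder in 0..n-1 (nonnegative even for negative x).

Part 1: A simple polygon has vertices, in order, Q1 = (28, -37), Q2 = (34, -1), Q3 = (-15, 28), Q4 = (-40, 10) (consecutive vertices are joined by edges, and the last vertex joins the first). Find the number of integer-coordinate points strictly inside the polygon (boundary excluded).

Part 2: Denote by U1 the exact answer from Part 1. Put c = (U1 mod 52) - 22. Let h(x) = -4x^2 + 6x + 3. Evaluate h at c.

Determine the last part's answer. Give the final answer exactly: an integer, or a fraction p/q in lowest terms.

-415

Part 1: cross terms: (28*-1 - 34*-37)=1230, (34*28 - -15*-1)=937, (-15*10 - -40*28)=970, (-40*-37 - 28*10)=1200; twice the area = |4337| = 4337; area = 4337/2; boundary points = 6 + 1 + 1 + 1 = 9; strictly interior points = area - boundary/2 + 1 = 2165; answer 2165
Part 2: U1 = 2165; c = 11; -4*(11)^2 + 6*(11)^1 + 3 = (-484) + (66) + (3) = -415; answer -415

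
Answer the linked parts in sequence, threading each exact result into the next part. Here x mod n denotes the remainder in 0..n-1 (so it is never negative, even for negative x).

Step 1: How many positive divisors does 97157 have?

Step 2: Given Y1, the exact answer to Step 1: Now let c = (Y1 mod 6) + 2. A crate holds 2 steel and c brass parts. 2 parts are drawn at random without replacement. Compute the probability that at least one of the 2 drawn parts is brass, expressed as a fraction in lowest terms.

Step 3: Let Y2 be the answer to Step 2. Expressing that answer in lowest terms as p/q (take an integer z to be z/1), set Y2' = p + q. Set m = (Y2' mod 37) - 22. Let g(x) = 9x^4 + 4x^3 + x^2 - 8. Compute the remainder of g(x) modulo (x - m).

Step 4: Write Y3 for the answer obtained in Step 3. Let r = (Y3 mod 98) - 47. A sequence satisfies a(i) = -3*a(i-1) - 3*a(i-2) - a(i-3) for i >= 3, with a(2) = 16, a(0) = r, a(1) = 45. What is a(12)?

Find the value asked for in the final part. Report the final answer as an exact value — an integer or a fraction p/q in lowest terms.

8821

Step 1: 97157 is prime, so its only divisors are 1 and 97157; count = 2; answer 2
Step 2: Y1 = 2; c = 4; total draws C(6,2) = 15; complement C(2,2) = 1; favorable 15 - 1 = 14; P = 14/15; answer 14/15
Step 3: Y2 = 14/15; threaded value p + q = 29; m = 7; remainder = value at the root: 9*(7)^4 + 4*(7)^3 + 1*(7)^2 - 8 = (21609) + (1372) + (49) + (-8) = 23022; answer 23022
Step 4: Y3 = 23022; r = 43; a(3) = -3*(16) - 3*(45) - 1*(43) = -226; iterating: a(3)=-226, a(4)=585, a(5)=-1093, a(6)=1750, a(7)=-2556, a(8)=3511, a(9)=-4615, a(10)=5868, a(11)=-7270, a(12)=8821; answer 8821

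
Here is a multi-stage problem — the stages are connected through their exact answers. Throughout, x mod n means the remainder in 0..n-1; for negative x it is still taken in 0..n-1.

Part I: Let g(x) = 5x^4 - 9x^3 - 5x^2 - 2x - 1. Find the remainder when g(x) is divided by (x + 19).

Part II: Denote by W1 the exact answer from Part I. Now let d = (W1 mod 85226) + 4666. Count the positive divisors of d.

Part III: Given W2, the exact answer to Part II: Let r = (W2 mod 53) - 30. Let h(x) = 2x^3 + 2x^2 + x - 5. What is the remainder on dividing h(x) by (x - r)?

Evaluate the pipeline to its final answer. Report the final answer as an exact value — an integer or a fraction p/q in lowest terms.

Part I: remainder = value at the root: 5*(-19)^4 - 9*(-19)^3 - 5*(-19)^2 - 2*(-19)^1 - 1 = (651605) + (61731) + (-1805) + (38) + (-1) = 711568; answer 711568
Part II: W1 = 711568; d = 34426; 34426 = 2 * 7 * 2459; number of divisors = (1+1) * (1+1) * (1+1) = 8; answer 8
Part III: W2 = 8; r = -22; remainder = value at the root: 2*(-22)^3 + 2*(-22)^2 + 1*(-22)^1 - 5 = (-21296) + (968) + (-22) + (-5) = -20355; answer -20355

-20355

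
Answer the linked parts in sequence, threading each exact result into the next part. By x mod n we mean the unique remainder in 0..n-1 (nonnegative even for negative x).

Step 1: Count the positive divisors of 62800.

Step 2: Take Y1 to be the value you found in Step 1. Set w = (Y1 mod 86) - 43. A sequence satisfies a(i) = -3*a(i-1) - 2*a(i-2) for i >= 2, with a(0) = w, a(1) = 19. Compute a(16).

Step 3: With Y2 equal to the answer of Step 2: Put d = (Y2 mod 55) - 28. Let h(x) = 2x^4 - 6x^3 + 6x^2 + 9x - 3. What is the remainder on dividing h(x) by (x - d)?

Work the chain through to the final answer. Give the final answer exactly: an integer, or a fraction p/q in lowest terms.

2

Step 1: 62800 = 2^4 * 5^2 * 157; number of divisors = (4+1) * (2+1) * (1+1) = 30; answer 30
Step 2: Y1 = 30; w = -13; a(2) = -3*(19) - 2*(-13) = -31; iterating: a(2)=-31, a(3)=55, a(4)=-103, a(5)=199, a(6)=-391, a(7)=775, a(8)=-1543, a(9)=3079, a(10)=-6151, a(11)=12295, a(12)=-24583, a(13)=49159, a(14)=-98311, a(15)=196615, a(16)=-393223; answer -393223
Step 3: Y2 = -393223; d = -1; remainder = value at the root: 2*(-1)^4 - 6*(-1)^3 + 6*(-1)^2 + 9*(-1)^1 - 3 = (2) + (6) + (6) + (-9) + (-3) = 2; answer 2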